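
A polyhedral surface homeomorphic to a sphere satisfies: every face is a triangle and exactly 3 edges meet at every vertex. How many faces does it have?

4

Each face has 3 edges and each edge borders two faces, so 2E = 3F.
Each vertex has degree 3, so 3V = 2E and hence V = 3F/3.
Euler: V − E + F = 2 ⇒ (3F/3) − (3F/2) + F = 2.
Multiply by 6: (6 − 9 + 6)F = 12, i.e. 3F = 12.
So F = 4, E = 3·4/2 = 6, V = 3·4/3 = 4.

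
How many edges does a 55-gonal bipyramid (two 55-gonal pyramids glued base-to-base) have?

A bipyramid over an n-gon has 2n triangular faces and n + 2 vertices: V = 55 + 2 = 57, E = 3·55 = 165, F = 2·55 = 110.
Check: V − E + F = 57 − 165 + 110 = 2.

165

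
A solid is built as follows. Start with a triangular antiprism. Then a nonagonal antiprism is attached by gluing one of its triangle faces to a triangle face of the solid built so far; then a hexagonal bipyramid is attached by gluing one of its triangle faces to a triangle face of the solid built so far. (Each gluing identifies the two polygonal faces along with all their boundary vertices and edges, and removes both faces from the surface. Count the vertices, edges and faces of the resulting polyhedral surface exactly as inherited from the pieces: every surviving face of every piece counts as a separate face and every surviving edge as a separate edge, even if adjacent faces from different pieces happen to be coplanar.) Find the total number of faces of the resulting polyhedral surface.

A triangular antiprism: V=6, E=12, F=8.
Attach a nonagonal antiprism (V=18, E=36, F=20) along a 3-gon: merge 3 vertices and 3 edges, delete both glued faces → V=21, E=45, F=26.
Attach a hexagonal bipyramid (V=8, E=18, F=12) along a 3-gon: merge 3 vertices and 3 edges, delete both glued faces → V=26, E=60, F=36.
Check: V − E + F = 26 − 60 + 36 = 2.

36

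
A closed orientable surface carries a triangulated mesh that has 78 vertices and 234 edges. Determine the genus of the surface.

1

Every face is a triangle and each edge borders two faces, so 3F = 2·234, giving F = 156.
χ = V − E + F = 78 − 234 + 156 = 0.
For a closed orientable surface χ = 2 − 2g, so g = (2 − (0))/2 = 1.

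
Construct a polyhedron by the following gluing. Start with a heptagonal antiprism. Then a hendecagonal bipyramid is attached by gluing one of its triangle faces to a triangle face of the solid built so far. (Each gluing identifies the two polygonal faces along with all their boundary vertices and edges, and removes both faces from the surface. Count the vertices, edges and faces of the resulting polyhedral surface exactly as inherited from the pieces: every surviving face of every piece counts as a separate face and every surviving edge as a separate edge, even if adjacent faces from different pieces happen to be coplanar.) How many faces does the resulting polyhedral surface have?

A heptagonal antiprism: V=14, E=28, F=16.
Attach a hendecagonal bipyramid (V=13, E=33, F=22) along a 3-gon: merge 3 vertices and 3 edges, delete both glued faces → V=24, E=58, F=36.
Check: V − E + F = 24 − 58 + 36 = 2.

36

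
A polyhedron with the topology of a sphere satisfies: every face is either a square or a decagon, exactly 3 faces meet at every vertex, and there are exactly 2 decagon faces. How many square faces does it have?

Let x be the number of squares; then F = 2 + x.
Edge–face incidences: 2E = 10·2 + 4·x = 20 + 4x.
Every vertex has degree 3, so 3V = 2E.
Euler: V − E + F = 2 ⇒ (2E)/3 − E + (2 + x) = 2.
Multiply by 6: 2·(2E) − 3·(2E) + 6·(2 + x) = 12, i.e. 12 + 6x − (20 + 4x) = 12.
Collecting terms: 2x − 8 = 12, so 2x = 20, so x = 10.
Then 2E = 20 + 4·10 = 60, so E = 30, V = 2E/3 = 20, F = 2 + 10 = 12.

10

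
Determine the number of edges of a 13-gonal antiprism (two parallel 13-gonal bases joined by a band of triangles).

An antiprism on an n-gon has two n-gon caps and 2n triangles: V = 2·13 = 26, E = 4·13 = 52, F = 2·13 + 2 = 28.

52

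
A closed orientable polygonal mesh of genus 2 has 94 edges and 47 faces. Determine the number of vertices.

45

For a closed orientable surface of genus 2, χ = 2 − 2·2 = -2.
V = -2 + E − F = -2 + 94 − 47 = 45.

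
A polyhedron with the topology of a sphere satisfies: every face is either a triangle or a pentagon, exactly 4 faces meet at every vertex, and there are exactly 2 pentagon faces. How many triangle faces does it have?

10

Let x be the number of triangles; then F = 2 + x.
Edge–face incidences: 2E = 5·2 + 3·x = 10 + 3x.
Every vertex has degree 4, so 4V = 2E.
Euler: V − E + F = 2 ⇒ (2E)/4 − E + (2 + x) = 2.
Multiply by 8: 2·(2E) − 4·(2E) + 8·(2 + x) = 16, i.e. 16 + 8x − 2·(10 + 3x) = 16.
Collecting terms: 2x − 4 = 16, so 2x = 20, so x = 10.
Then 2E = 10 + 3·10 = 40, so E = 20, V = 2E/4 = 10, F = 2 + 10 = 12.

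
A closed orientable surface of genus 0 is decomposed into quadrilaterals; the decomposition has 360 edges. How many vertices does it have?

182

χ = 2 − 2·0 = 2, and every face is a square so 4F = 2E.
F = 2E/4 = 180. Then V = 2 + E − F = 2 + 360 − 180 = 182.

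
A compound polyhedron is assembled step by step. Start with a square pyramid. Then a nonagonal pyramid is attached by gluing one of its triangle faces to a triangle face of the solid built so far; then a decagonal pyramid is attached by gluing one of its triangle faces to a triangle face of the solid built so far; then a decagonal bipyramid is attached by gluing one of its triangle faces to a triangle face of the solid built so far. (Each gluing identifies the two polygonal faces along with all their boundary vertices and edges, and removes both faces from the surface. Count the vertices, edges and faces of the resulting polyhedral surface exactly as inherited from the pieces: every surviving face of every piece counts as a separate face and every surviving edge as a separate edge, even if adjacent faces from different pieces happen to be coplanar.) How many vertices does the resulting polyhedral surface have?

29

A square pyramid: V=5, E=8, F=5.
Attach a nonagonal pyramid (V=10, E=18, F=10) along a 3-gon: merge 3 vertices and 3 edges, delete both glued faces → V=12, E=23, F=13.
Attach a decagonal pyramid (V=11, E=20, F=11) along a 3-gon: merge 3 vertices and 3 edges, delete both glued faces → V=20, E=40, F=22.
Attach a decagonal bipyramid (V=12, E=30, F=20) along a 3-gon: merge 3 vertices and 3 edges, delete both glued faces → V=29, E=67, F=40.
Check: V − E + F = 29 − 67 + 40 = 2.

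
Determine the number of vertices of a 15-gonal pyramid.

16

A pyramid on an n-gon base has one n-gon and n triangles: V = 15 + 1 = 16, E = 2·15 = 30, F = 15 + 1 = 16.
Check: V − E + F = 16 − 30 + 16 = 2.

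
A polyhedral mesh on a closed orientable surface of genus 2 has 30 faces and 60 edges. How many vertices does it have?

28

For a closed orientable surface of genus 2, χ = 2 − 2·2 = -2.
V = -2 + E − F = -2 + 60 − 30 = 28.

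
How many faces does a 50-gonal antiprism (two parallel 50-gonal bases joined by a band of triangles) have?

An antiprism on an n-gon has two n-gon caps and 2n triangles: V = 2·50 = 100, E = 4·50 = 200, F = 2·50 + 2 = 102.

102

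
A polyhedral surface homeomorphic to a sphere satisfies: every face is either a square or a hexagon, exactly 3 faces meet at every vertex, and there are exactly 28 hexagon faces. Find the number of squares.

Let x be the number of squares; then F = 28 + x.
Edge–face incidences: 2E = 6·28 + 4·x = 168 + 4x.
Every vertex has degree 3, so 3V = 2E.
Euler: V − E + F = 2 ⇒ (2E)/3 − E + (28 + x) = 2.
Multiply by 6: 2·(2E) − 3·(2E) + 6·(28 + x) = 12, i.e. 168 + 6x − (168 + 4x) = 12.
Collecting terms: 2x = 12, so x = 6.
Then 2E = 168 + 4·6 = 192, so E = 96, V = 2E/3 = 64, F = 28 + 6 = 34.

6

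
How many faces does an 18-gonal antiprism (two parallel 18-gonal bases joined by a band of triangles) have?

An antiprism on an n-gon has two n-gon caps and 2n triangles: V = 2·18 = 36, E = 4·18 = 72, F = 2·18 + 2 = 38.

38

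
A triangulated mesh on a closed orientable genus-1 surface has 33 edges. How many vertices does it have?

11

χ = 2 − 2·1 = 0, and every face is a triangle so 3F = 2E.
F = 2E/3 = 22. Then V = 0 + E − F = 0 + 33 − 22 = 11.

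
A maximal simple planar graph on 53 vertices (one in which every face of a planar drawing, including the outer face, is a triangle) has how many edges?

In a plane triangulation 3F = 2E and V − E + F = 2, so E = 3V − 6 = 3·53 − 6 = 153.

153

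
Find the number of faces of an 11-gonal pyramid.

12

A pyramid on an n-gon base has one n-gon and n triangles: V = 11 + 1 = 12, E = 2·11 = 22, F = 11 + 1 = 12.
Check: V − E + F = 12 − 22 + 12 = 2.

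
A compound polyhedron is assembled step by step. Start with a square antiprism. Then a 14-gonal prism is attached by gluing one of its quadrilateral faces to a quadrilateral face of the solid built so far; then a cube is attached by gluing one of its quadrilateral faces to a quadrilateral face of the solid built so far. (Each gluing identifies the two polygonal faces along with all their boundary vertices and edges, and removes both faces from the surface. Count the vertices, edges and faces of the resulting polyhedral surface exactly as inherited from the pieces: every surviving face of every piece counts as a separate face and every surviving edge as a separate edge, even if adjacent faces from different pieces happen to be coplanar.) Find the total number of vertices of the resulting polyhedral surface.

A square antiprism: V=8, E=16, F=10.
Attach a 14-gonal prism (V=28, E=42, F=16) along a 4-gon: merge 4 vertices and 4 edges, delete both glued faces → V=32, E=54, F=24.
Attach a cube (V=8, E=12, F=6) along a 4-gon: merge 4 vertices and 4 edges, delete both glued faces → V=36, E=62, F=28.
Check: V − E + F = 36 − 62 + 28 = 2.

36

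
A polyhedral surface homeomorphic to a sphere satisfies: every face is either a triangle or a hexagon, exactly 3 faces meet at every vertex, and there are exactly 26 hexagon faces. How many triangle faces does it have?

Let x be the number of triangles; then F = 26 + x.
Edge–face incidences: 2E = 6·26 + 3·x = 156 + 3x.
Every vertex has degree 3, so 3V = 2E.
Euler: V − E + F = 2 ⇒ (2E)/3 − E + (26 + x) = 2.
Multiply by 6: 2·(2E) − 3·(2E) + 6·(26 + x) = 12, i.e. 156 + 6x − (156 + 3x) = 12.
Collecting terms: 3x = 12, so x = 4.
Then 2E = 156 + 3·4 = 168, so E = 84, V = 2E/3 = 56, F = 26 + 4 = 30.

4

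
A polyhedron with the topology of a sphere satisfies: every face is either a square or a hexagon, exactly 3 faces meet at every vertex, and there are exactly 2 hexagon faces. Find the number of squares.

Let x be the number of squares; then F = 2 + x.
Edge–face incidences: 2E = 6·2 + 4·x = 12 + 4x.
Every vertex has degree 3, so 3V = 2E.
Euler: V − E + F = 2 ⇒ (2E)/3 − E + (2 + x) = 2.
Multiply by 6: 2·(2E) − 3·(2E) + 6·(2 + x) = 12, i.e. 12 + 6x − (12 + 4x) = 12.
Collecting terms: 2x = 12, so x = 6.
Then 2E = 12 + 4·6 = 36, so E = 18, V = 2E/3 = 12, F = 2 + 6 = 8.

6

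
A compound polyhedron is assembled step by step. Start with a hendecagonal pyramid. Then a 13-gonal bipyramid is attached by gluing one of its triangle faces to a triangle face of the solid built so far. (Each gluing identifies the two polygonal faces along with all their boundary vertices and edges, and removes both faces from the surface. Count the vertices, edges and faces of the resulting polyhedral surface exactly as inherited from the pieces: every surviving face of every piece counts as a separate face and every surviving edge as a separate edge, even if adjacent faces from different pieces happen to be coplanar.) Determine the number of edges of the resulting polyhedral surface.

A hendecagonal pyramid: V=12, E=22, F=12.
Attach a 13-gonal bipyramid (V=15, E=39, F=26) along a 3-gon: merge 3 vertices and 3 edges, delete both glued faces → V=24, E=58, F=36.
Check: V − E + F = 24 − 58 + 36 = 2.

58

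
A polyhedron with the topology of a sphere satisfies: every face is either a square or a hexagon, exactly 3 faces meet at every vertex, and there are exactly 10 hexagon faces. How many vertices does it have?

Let x be the number of squares; then F = 10 + x.
Edge–face incidences: 2E = 6·10 + 4·x = 60 + 4x.
Every vertex has degree 3, so 3V = 2E.
Euler: V − E + F = 2 ⇒ (2E)/3 − E + (10 + x) = 2.
Multiply by 6: 2·(2E) − 3·(2E) + 6·(10 + x) = 12, i.e. 60 + 6x − (60 + 4x) = 12.
Collecting terms: 2x = 12, so x = 6.
Then 2E = 60 + 4·6 = 84, so E = 42, V = 2E/3 = 28, F = 10 + 6 = 16.

28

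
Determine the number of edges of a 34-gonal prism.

A prism on an n-gon has two n-gon bases and n rectangular sides: V = 2·34 = 68, E = 3·34 = 102, F = 34 + 2 = 36.
Check: V − E + F = 68 − 102 + 36 = 2.

102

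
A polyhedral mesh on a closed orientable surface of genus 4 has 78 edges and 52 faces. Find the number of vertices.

20

For a closed orientable surface of genus 4, χ = 2 − 2·4 = -6.
V = -6 + E − F = -6 + 78 − 52 = 20.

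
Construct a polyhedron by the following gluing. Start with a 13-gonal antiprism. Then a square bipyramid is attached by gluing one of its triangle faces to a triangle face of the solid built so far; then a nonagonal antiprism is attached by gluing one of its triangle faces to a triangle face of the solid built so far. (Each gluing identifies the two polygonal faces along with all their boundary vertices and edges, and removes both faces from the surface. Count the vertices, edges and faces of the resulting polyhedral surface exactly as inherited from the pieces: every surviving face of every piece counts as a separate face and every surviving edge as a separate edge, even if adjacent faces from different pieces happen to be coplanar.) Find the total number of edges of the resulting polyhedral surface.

94

A 13-gonal antiprism: V=26, E=52, F=28.
Attach a square bipyramid (V=6, E=12, F=8) along a 3-gon: merge 3 vertices and 3 edges, delete both glued faces → V=29, E=61, F=34.
Attach a nonagonal antiprism (V=18, E=36, F=20) along a 3-gon: merge 3 vertices and 3 edges, delete both glued faces → V=44, E=94, F=52.
Check: V − E + F = 44 − 94 + 52 = 2.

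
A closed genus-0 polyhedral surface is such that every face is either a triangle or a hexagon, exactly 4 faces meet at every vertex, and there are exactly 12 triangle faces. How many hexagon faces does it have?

Let x be the number of hexagons; then F = 12 + x.
Edge–face incidences: 2E = 3·12 + 6·x = 36 + 6x.
Every vertex has degree 4, so 4V = 2E.
Euler: V − E + F = 2 ⇒ (2E)/4 − E + (12 + x) = 2.
Multiply by 8: 2·(2E) − 4·(2E) + 8·(12 + x) = 16, i.e. 96 + 8x − 2·(36 + 6x) = 16.
Collecting terms: −4x + 24 = 16, so −4x = −8, so x = 2.
Then 2E = 36 + 6·2 = 48, so E = 24, V = 2E/4 = 12, F = 12 + 2 = 14.

2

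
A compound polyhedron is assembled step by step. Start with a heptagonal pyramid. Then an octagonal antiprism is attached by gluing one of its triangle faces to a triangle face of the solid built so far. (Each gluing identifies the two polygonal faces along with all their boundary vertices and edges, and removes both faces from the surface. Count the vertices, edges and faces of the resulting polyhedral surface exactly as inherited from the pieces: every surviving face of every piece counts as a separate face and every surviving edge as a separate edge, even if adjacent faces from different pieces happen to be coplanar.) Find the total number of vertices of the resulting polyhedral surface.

A heptagonal pyramid: V=8, E=14, F=8.
Attach an octagonal antiprism (V=16, E=32, F=18) along a 3-gon: merge 3 vertices and 3 edges, delete both glued faces → V=21, E=43, F=24.
Check: V − E + F = 21 − 43 + 24 = 2.

21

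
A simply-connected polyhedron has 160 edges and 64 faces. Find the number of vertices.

98

Here V − E + F = 2.
V = 2 + E − F = 2 + 160 − 64 = 98.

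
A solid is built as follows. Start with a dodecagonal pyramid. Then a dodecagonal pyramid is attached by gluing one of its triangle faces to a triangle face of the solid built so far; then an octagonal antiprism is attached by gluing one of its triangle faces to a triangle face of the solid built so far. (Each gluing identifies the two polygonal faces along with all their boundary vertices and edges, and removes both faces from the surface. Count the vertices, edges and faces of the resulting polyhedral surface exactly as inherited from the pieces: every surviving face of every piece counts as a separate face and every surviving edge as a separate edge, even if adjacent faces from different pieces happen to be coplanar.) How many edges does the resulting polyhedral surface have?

A dodecagonal pyramid: V=13, E=24, F=13.
Attach a dodecagonal pyramid (V=13, E=24, F=13) along a 3-gon: merge 3 vertices and 3 edges, delete both glued faces → V=23, E=45, F=24.
Attach an octagonal antiprism (V=16, E=32, F=18) along a 3-gon: merge 3 vertices and 3 edges, delete both glued faces → V=36, E=74, F=40.
Check: V − E + F = 36 − 74 + 40 = 2.

74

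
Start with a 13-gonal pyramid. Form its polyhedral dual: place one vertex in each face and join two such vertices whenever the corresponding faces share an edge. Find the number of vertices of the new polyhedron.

14

The base solid has V = 14, E = 26, F = 14.
The dual swaps V and F and preserves E: V′ = F = 14, E′ = E = 26, F′ = V = 14.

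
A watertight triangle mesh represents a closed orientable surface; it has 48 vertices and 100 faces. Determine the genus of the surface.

Every face is a triangle, so 2E = 3·100 = 300, giving E = 150.
χ = V − E + F = 48 − 150 + 100 = -2.
For a closed orientable surface χ = 2 − 2g, so g = (2 − (-2))/2 = 2.

2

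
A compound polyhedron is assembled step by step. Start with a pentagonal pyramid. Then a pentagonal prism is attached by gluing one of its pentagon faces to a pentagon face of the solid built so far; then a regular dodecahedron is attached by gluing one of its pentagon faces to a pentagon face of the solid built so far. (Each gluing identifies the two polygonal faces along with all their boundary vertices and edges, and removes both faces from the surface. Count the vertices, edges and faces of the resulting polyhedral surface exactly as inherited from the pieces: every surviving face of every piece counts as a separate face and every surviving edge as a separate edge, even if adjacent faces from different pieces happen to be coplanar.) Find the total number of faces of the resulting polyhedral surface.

21

A pentagonal pyramid: V=6, E=10, F=6.
Attach a pentagonal prism (V=10, E=15, F=7) along a 5-gon: merge 5 vertices and 5 edges, delete both glued faces → V=11, E=20, F=11.
Attach a regular dodecahedron (V=20, E=30, F=12) along a 5-gon: merge 5 vertices and 5 edges, delete both glued faces → V=26, E=45, F=21.
Check: V − E + F = 26 − 45 + 21 = 2.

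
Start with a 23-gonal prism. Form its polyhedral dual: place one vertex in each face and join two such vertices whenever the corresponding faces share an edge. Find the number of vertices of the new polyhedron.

The base solid has V = 46, E = 69, F = 25.
The dual swaps V and F and preserves E: V′ = F = 25, E′ = E = 69, F′ = V = 46.

25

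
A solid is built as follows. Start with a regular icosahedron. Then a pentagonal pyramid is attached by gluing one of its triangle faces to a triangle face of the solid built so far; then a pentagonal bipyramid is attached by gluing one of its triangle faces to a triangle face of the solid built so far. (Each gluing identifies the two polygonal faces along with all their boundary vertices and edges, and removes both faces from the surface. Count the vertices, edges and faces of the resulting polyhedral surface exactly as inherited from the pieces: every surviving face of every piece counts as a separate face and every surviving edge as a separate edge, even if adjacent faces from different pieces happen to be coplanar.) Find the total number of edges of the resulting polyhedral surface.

49

A regular icosahedron: V=12, E=30, F=20.
Attach a pentagonal pyramid (V=6, E=10, F=6) along a 3-gon: merge 3 vertices and 3 edges, delete both glued faces → V=15, E=37, F=24.
Attach a pentagonal bipyramid (V=7, E=15, F=10) along a 3-gon: merge 3 vertices and 3 edges, delete both glued faces → V=19, E=49, F=32.
Check: V − E + F = 19 − 49 + 32 = 2.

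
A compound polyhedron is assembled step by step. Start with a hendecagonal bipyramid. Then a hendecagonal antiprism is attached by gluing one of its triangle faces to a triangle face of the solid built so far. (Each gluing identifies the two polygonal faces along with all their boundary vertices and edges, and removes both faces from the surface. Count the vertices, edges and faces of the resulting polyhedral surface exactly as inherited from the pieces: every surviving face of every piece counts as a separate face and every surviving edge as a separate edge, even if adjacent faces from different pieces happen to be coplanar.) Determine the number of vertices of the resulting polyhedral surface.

32

A hendecagonal bipyramid: V=13, E=33, F=22.
Attach a hendecagonal antiprism (V=22, E=44, F=24) along a 3-gon: merge 3 vertices and 3 edges, delete both glued faces → V=32, E=74, F=44.
Check: V − E + F = 32 − 74 + 44 = 2.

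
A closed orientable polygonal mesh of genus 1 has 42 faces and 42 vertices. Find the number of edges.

For a closed orientable surface of genus 1, χ = 2 − 2·1 = 0.
E = V + F − (0) = 42 + 42 − (0) = 84.

84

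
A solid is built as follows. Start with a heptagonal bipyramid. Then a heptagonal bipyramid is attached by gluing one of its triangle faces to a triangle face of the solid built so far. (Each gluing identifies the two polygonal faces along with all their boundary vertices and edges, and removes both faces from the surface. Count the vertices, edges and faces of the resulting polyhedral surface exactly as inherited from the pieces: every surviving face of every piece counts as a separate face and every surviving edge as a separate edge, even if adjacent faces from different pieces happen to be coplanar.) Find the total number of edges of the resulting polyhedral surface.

A heptagonal bipyramid: V=9, E=21, F=14.
Attach a heptagonal bipyramid (V=9, E=21, F=14) along a 3-gon: merge 3 vertices and 3 edges, delete both glued faces → V=15, E=39, F=26.
Check: V − E + F = 15 − 39 + 26 = 2.

39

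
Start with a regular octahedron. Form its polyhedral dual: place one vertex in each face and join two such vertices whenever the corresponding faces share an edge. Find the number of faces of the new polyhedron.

The base solid has V = 6, E = 12, F = 8.
The dual swaps V and F and preserves E: V′ = F = 8, E′ = E = 12, F′ = V = 6.

6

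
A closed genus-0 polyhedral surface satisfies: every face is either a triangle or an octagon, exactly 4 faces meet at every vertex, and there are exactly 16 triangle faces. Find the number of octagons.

Let x be the number of octagons; then F = 16 + x.
Edge–face incidences: 2E = 3·16 + 8·x = 48 + 8x.
Every vertex has degree 4, so 4V = 2E.
Euler: V − E + F = 2 ⇒ (2E)/4 − E + (16 + x) = 2.
Multiply by 8: 2·(2E) − 4·(2E) + 8·(16 + x) = 16, i.e. 128 + 8x − 2·(48 + 8x) = 16.
Collecting terms: −8x + 32 = 16, so −8x = −16, so x = 2.
Then 2E = 48 + 8·2 = 64, so E = 32, V = 2E/4 = 16, F = 16 + 2 = 18.

2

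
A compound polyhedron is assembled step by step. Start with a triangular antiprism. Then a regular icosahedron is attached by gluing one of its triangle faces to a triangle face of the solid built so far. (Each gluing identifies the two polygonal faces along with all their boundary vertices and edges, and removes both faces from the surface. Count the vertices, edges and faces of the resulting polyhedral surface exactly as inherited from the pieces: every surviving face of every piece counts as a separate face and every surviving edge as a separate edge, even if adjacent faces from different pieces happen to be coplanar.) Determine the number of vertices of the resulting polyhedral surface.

15

A triangular antiprism: V=6, E=12, F=8.
Attach a regular icosahedron (V=12, E=30, F=20) along a 3-gon: merge 3 vertices and 3 edges, delete both glued faces → V=15, E=39, F=26.
Check: V − E + F = 15 − 39 + 26 = 2.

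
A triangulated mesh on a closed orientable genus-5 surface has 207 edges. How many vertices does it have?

χ = 2 − 2·5 = -8, and every face is a triangle so 3F = 2E.
F = 2E/3 = 138. Then V = -8 + E − F = -8 + 207 − 138 = 61.

61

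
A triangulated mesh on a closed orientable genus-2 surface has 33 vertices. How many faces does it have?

χ = 2 − 2·2 = -2, and every face is a triangle so 3F = 2E.
V − E + F = -2 with E = 3F/2 gives 33 − (3/2 − 1)·F = -2, so F = 70 and E = 105.

70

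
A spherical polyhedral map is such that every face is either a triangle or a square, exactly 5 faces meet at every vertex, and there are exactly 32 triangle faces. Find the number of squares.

6

Let x be the number of squares; then F = 32 + x.
Edge–face incidences: 2E = 3·32 + 4·x = 96 + 4x.
Every vertex has degree 5, so 5V = 2E.
Euler: V − E + F = 2 ⇒ (2E)/5 − E + (32 + x) = 2.
Multiply by 10: 2·(2E) − 5·(2E) + 10·(32 + x) = 20, i.e. 320 + 10x − 3·(96 + 4x) = 20.
Collecting terms: −2x + 32 = 20, so −2x = −12, so x = 6.
Then 2E = 96 + 4·6 = 120, so E = 60, V = 2E/5 = 24, F = 32 + 6 = 38.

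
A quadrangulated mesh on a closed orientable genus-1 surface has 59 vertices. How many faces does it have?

59

χ = 2 − 2·1 = 0, and every face is a square so 4F = 2E.
V − E + F = 0 with E = 4F/2 gives 59 − (4/2 − 1)·F = 0, so F = 59 and E = 118.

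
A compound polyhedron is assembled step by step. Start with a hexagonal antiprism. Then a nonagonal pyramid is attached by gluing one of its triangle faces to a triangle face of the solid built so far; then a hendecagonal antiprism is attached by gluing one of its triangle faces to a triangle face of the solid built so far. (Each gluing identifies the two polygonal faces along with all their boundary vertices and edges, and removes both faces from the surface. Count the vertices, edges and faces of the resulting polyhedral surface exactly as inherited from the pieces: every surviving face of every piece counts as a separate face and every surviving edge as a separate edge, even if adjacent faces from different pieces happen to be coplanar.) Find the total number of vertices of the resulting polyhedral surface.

A hexagonal antiprism: V=12, E=24, F=14.
Attach a nonagonal pyramid (V=10, E=18, F=10) along a 3-gon: merge 3 vertices and 3 edges, delete both glued faces → V=19, E=39, F=22.
Attach a hendecagonal antiprism (V=22, E=44, F=24) along a 3-gon: merge 3 vertices and 3 edges, delete both glued faces → V=38, E=80, F=44.
Check: V − E + F = 38 − 80 + 44 = 2.

38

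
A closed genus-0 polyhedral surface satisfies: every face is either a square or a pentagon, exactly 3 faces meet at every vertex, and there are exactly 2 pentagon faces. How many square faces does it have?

5

Let x be the number of squares; then F = 2 + x.
Edge–face incidences: 2E = 5·2 + 4·x = 10 + 4x.
Every vertex has degree 3, so 3V = 2E.
Euler: V − E + F = 2 ⇒ (2E)/3 − E + (2 + x) = 2.
Multiply by 6: 2·(2E) − 3·(2E) + 6·(2 + x) = 12, i.e. 12 + 6x − (10 + 4x) = 12.
Collecting terms: 2x + 2 = 12, so 2x = 10, so x = 5.
Then 2E = 10 + 4·5 = 30, so E = 15, V = 2E/3 = 10, F = 2 + 5 = 7.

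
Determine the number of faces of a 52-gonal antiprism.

106

An antiprism on an n-gon has two n-gon caps and 2n triangles: V = 2·52 = 104, E = 4·52 = 208, F = 2·52 + 2 = 106.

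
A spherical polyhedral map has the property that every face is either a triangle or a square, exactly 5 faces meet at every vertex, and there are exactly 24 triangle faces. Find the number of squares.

Let x be the number of squares; then F = 24 + x.
Edge–face incidences: 2E = 3·24 + 4·x = 72 + 4x.
Every vertex has degree 5, so 5V = 2E.
Euler: V − E + F = 2 ⇒ (2E)/5 − E + (24 + x) = 2.
Multiply by 10: 2·(2E) − 5·(2E) + 10·(24 + x) = 20, i.e. 240 + 10x − 3·(72 + 4x) = 20.
Collecting terms: −2x + 24 = 20, so −2x = −4, so x = 2.
Then 2E = 72 + 4·2 = 80, so E = 40, V = 2E/5 = 16, F = 24 + 2 = 26.

2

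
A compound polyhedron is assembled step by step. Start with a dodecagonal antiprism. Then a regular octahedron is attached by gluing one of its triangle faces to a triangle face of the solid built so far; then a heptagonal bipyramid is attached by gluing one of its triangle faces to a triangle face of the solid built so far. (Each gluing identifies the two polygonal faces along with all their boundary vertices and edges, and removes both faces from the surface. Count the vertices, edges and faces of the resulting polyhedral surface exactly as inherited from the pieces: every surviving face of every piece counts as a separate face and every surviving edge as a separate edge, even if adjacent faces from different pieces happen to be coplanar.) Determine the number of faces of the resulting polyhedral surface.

A dodecagonal antiprism: V=24, E=48, F=26.
Attach a regular octahedron (V=6, E=12, F=8) along a 3-gon: merge 3 vertices and 3 edges, delete both glued faces → V=27, E=57, F=32.
Attach a heptagonal bipyramid (V=9, E=21, F=14) along a 3-gon: merge 3 vertices and 3 edges, delete both glued faces → V=33, E=75, F=44.
Check: V − E + F = 33 − 75 + 44 = 2.

44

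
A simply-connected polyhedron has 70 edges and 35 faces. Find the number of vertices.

37

Here V − E + F = 2.
V = 2 + E − F = 2 + 70 − 35 = 37.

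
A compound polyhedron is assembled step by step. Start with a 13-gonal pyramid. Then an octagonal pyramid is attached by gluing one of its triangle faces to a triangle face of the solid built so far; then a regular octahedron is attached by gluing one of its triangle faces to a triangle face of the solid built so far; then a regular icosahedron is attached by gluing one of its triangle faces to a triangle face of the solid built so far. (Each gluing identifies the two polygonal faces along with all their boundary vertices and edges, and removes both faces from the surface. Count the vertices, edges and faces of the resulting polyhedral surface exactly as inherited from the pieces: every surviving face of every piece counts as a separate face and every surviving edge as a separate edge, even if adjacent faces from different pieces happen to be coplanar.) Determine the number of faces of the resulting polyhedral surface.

45

A 13-gonal pyramid: V=14, E=26, F=14.
Attach an octagonal pyramid (V=9, E=16, F=9) along a 3-gon: merge 3 vertices and 3 edges, delete both glued faces → V=20, E=39, F=21.
Attach a regular octahedron (V=6, E=12, F=8) along a 3-gon: merge 3 vertices and 3 edges, delete both glued faces → V=23, E=48, F=27.
Attach a regular icosahedron (V=12, E=30, F=20) along a 3-gon: merge 3 vertices and 3 edges, delete both glued faces → V=32, E=75, F=45.
Check: V − E + F = 32 − 75 + 45 = 2.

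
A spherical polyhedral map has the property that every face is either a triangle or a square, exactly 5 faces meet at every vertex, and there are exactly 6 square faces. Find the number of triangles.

Let x be the number of triangles; then F = 6 + x.
Edge–face incidences: 2E = 4·6 + 3·x = 24 + 3x.
Every vertex has degree 5, so 5V = 2E.
Euler: V − E + F = 2 ⇒ (2E)/5 − E + (6 + x) = 2.
Multiply by 10: 2·(2E) − 5·(2E) + 10·(6 + x) = 20, i.e. 60 + 10x − 3·(24 + 3x) = 20.
Collecting terms: x − 12 = 20, so x = 32.
Then 2E = 24 + 3·32 = 120, so E = 60, V = 2E/5 = 24, F = 6 + 32 = 38.

32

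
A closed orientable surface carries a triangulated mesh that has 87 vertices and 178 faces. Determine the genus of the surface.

2

Every face is a triangle, so 2E = 3·178 = 534, giving E = 267.
χ = V − E + F = 87 − 267 + 178 = -2.
For a closed orientable surface χ = 2 − 2g, so g = (2 − (-2))/2 = 2.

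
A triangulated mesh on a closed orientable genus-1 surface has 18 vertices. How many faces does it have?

χ = 2 − 2·1 = 0, and every face is a triangle so 3F = 2E.
V − E + F = 0 with E = 3F/2 gives 18 − (3/2 − 1)·F = 0, so F = 36 and E = 54.

36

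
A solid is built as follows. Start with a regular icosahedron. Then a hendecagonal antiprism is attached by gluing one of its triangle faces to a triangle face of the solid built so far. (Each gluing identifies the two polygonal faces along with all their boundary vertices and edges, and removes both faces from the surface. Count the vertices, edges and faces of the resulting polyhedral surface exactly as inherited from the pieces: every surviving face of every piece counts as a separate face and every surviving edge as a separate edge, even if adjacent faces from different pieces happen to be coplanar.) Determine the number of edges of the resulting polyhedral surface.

A regular icosahedron: V=12, E=30, F=20.
Attach a hendecagonal antiprism (V=22, E=44, F=24) along a 3-gon: merge 3 vertices and 3 edges, delete both glued faces → V=31, E=71, F=42.
Check: V − E + F = 31 − 71 + 42 = 2.

71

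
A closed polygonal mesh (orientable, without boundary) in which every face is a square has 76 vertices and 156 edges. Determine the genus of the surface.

2

Every face is a square and each edge borders two faces, so 4F = 2·156, giving F = 78.
χ = V − E + F = 76 − 156 + 78 = -2.
For a closed orientable surface χ = 2 − 2g, so g = (2 − (-2))/2 = 2.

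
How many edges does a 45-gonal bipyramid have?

135

A bipyramid over an n-gon has 2n triangular faces and n + 2 vertices: V = 45 + 2 = 47, E = 3·45 = 135, F = 2·45 = 90.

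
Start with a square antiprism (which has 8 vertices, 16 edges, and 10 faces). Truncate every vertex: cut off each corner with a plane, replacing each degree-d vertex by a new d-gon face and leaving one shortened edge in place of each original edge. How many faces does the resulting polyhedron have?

Truncation replaces each original edge-end by a new vertex, so V′ = 2E = 32.
Each original edge survives, and each old vertex of degree d contributes d new edges; summing degrees gives Σd = 2E, so E′ = E + 2E = 3E = 48.
Each original face survives and each original vertex becomes one new face: F′ = F + V = 18.

18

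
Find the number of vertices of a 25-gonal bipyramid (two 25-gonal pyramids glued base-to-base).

27

A bipyramid over an n-gon has 2n triangular faces and n + 2 vertices: V = 25 + 2 = 27, E = 3·25 = 75, F = 2·25 = 50.
Check: V − E + F = 27 − 75 + 50 = 2.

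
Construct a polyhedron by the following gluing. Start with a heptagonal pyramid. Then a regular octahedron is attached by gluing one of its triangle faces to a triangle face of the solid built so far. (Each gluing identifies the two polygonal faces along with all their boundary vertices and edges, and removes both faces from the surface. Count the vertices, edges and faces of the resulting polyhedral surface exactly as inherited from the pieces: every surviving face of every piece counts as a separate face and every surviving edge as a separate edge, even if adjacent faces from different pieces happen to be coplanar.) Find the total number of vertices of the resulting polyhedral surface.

11

A heptagonal pyramid: V=8, E=14, F=8.
Attach a regular octahedron (V=6, E=12, F=8) along a 3-gon: merge 3 vertices and 3 edges, delete both glued faces → V=11, E=23, F=14.
Check: V − E + F = 11 − 23 + 14 = 2.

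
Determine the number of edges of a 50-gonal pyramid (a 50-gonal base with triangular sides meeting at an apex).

A pyramid on an n-gon base has one n-gon and n triangles: V = 50 + 1 = 51, E = 2·50 = 100, F = 50 + 1 = 51.
Check: V − E + F = 51 − 100 + 51 = 2.

100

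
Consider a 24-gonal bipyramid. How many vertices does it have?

A bipyramid over an n-gon has 2n triangular faces and n + 2 vertices: V = 24 + 2 = 26, E = 3·24 = 72, F = 2·24 = 48.

26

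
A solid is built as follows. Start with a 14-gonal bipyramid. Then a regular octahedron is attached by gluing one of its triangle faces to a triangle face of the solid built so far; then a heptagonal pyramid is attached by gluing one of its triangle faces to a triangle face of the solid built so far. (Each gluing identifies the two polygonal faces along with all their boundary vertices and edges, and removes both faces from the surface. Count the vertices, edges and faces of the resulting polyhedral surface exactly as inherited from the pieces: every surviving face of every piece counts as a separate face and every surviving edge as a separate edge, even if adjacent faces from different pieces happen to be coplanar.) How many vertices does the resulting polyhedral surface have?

24

A 14-gonal bipyramid: V=16, E=42, F=28.
Attach a regular octahedron (V=6, E=12, F=8) along a 3-gon: merge 3 vertices and 3 edges, delete both glued faces → V=19, E=51, F=34.
Attach a heptagonal pyramid (V=8, E=14, F=8) along a 3-gon: merge 3 vertices and 3 edges, delete both glued faces → V=24, E=62, F=40.
Check: V − E + F = 24 − 62 + 40 = 2.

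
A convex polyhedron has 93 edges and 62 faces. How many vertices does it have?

33

Here V − E + F = 2.
V = 2 + E − F = 2 + 93 − 62 = 33.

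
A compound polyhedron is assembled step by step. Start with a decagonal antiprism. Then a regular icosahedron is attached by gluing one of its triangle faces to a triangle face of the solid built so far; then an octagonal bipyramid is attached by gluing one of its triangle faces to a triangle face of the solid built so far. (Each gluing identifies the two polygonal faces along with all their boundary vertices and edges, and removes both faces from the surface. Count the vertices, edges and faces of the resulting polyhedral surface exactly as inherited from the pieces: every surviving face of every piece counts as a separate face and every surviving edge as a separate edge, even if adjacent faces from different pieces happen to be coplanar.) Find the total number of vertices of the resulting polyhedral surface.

36

A decagonal antiprism: V=20, E=40, F=22.
Attach a regular icosahedron (V=12, E=30, F=20) along a 3-gon: merge 3 vertices and 3 edges, delete both glued faces → V=29, E=67, F=40.
Attach an octagonal bipyramid (V=10, E=24, F=16) along a 3-gon: merge 3 vertices and 3 edges, delete both glued faces → V=36, E=88, F=54.
Check: V − E + F = 36 − 88 + 54 = 2.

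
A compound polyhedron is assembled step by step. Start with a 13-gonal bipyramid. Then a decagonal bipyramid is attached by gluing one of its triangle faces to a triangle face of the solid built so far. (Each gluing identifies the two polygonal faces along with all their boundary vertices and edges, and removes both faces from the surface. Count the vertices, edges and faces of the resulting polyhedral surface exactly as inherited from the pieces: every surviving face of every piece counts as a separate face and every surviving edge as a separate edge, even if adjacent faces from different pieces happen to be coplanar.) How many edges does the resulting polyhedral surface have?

66

A 13-gonal bipyramid: V=15, E=39, F=26.
Attach a decagonal bipyramid (V=12, E=30, F=20) along a 3-gon: merge 3 vertices and 3 edges, delete both glued faces → V=24, E=66, F=44.
Check: V − E + F = 24 − 66 + 44 = 2.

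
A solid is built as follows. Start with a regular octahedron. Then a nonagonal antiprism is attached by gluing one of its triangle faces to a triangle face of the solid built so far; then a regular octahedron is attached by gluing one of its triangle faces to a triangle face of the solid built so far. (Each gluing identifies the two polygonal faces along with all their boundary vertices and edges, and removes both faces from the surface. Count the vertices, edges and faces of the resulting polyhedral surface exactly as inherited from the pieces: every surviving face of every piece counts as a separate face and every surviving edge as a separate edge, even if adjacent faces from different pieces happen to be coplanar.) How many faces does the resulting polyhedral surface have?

32

A regular octahedron: V=6, E=12, F=8.
Attach a nonagonal antiprism (V=18, E=36, F=20) along a 3-gon: merge 3 vertices and 3 edges, delete both glued faces → V=21, E=45, F=26.
Attach a regular octahedron (V=6, E=12, F=8) along a 3-gon: merge 3 vertices and 3 edges, delete both glued faces → V=24, E=54, F=32.
Check: V − E + F = 24 − 54 + 32 = 2.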